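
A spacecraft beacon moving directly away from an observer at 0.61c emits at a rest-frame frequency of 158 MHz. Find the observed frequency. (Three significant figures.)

77.8 MHz

Relativistic Doppler (source moving away): f_obs = f_src · √((1−β)/(1+β)).
With β = 0.61: factor = √(0.39/1.61) = 0.49217.
f_obs = 158 × 0.49217 = 77.8 MHz.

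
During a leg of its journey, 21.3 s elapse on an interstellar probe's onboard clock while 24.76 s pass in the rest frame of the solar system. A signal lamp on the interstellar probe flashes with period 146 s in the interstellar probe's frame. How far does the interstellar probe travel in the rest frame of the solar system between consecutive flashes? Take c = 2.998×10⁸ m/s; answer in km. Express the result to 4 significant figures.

From Δt = γΔτ: γ = 24.76/21.3 = 1.16244.
β = √(1 − 1/γ²) = 0.50986. Lab-frame period = γτ = 1.16244×146 s = 169.72 s. Distance = βc × γτ = 0.50986 × 2.998×10⁸ m/s × 169.72 s = 2.5943×10^10 m = 2.594×10^7 km.

2.594×10^7 km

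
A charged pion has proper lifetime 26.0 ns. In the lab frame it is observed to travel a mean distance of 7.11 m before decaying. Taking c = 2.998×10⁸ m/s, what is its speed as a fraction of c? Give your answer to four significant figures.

0.6739c

d = βγcτ ⇒ βγ = d/(cτ) = 7.110 m / (7.7948 m) = 0.91215.
β = (βγ)/√(1+(βγ)²) = 0.91215/√1.832018 = 0.6739.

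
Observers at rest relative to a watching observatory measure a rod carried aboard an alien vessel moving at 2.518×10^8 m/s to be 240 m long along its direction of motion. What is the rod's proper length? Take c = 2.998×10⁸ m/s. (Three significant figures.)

442 m

β = v/c = (2.518×10^8 m/s)/(2.998×10⁸ m/s) = 0.839893.
Lorentz factor: γ = (1 − 0.7054203)^(−1/2) = 1.8425.
Proper length: L₀ = γ·L = 1.8425 × 240 = 442 m.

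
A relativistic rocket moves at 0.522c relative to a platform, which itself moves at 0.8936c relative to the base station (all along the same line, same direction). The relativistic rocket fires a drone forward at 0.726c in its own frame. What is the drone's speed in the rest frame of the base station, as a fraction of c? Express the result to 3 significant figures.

0.994c

First combine the drone and relativistic rocket (S''→S'): u₁ = (0.726 + 0.522)/(1 + 0.726×0.522) = 1.248/1.378972 = 0.90502.
Then combine with the platform (S'→S): u = (0.90502 + 0.8936)/(1 + 0.90502×0.8936) = 1.79862/1.808725872 = 0.99441.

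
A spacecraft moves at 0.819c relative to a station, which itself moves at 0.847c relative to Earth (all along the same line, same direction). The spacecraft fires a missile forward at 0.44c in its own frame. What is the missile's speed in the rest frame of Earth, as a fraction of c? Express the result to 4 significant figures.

0.9936c

Compose velocities in two stages. Stage 1 (into S'): u₁ = (0.44+0.819)/(1+0.44×0.819) = 0.92549.
Stage 2 (into S): u = (0.92549+0.847)/(1+0.92549×0.847) = 0.99361, so the speed is 0.9936c.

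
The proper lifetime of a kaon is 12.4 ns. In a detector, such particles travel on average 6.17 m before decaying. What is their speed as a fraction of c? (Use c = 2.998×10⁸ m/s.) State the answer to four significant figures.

Let x = d/(cτ) = 6.170 m / (2.998×10⁸ m/s × 1.240×10^-8 s) = 1.6597. Since d = βγcτ, x = βγ = β/√(1−β²).
Solving: β² = x²/(1+x²) = 2.7546/3.7546 = 0.73366, so β = 0.8565.

0.8565c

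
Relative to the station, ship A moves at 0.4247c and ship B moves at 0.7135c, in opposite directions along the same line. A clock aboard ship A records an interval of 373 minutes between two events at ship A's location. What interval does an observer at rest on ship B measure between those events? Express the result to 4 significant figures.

766.2 minutes

Transform ship A's velocity into ship B's frame: (0.4247 + 0.7135)/(1 + 0.4247·0.7135) = 1.1382/1.30302345, so the relative speed is 0.87351c.
γ for this relative speed: γ = 1/√(1 − 0.76302) = 2.0542.
The clock on ship A records proper time, so ship B measures Δt = γΔτ = 2.0542 × 373 = 766.2 minutes.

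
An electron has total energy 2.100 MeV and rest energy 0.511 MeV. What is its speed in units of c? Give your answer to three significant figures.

0.970c

Total energy E = γmc² gives γ = 2.100/0.511 = 4.1096.
Hence β = √(1 − 1/γ²) = √(1 − 0.0592108) = √0.9407892 = 0.970.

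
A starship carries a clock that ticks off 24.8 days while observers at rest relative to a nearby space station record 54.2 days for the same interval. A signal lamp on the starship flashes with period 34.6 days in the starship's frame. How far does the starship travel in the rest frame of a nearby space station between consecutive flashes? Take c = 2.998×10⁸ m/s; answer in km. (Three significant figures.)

The time-dilation ratio gives γ = 54.2/24.8 = 2.18548.
β = √(1 − 1/γ²) = 0.88918. Lab-frame period = γτ = 2.18548×34.6 days = 75.618 days. Distance = βc × γτ = 0.88918 × 2.998×10⁸ m/s × 6533395.2 s = 1.7416×10^15 m = 1.74×10^12 km.

1.74×10^12 km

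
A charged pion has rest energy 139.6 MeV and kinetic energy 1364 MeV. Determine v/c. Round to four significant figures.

K = (γ−1)mc², so γ = 1 + 1364/139.6 = 10.771.
Then v/c = √(1 − γ⁻²) = √(1 − 0.00861962) = √0.99138038 = 0.9957.

0.9957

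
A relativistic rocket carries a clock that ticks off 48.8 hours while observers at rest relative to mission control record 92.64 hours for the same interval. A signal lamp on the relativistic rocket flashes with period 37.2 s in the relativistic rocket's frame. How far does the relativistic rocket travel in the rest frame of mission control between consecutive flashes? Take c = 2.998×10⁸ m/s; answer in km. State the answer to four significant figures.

1.800×10^7 km

γ = Δt/Δτ = 92.64/48.8 = 1.89836.
β = √(1 − 1/γ²) = 0.85001. Lab-frame period = γτ = 1.89836×37.2 s = 70.619 s. Distance = βc × γτ = 0.85001 × 2.998×10⁸ m/s × 70.619 s = 1.7996×10^10 m = 1.800×10^7 km.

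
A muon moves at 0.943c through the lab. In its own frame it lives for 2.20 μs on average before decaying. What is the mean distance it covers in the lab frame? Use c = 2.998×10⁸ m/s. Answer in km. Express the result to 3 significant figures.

1.87 km

γ = 1/√(1 − β²) = 1/√(1 − 0.889249) = 1/√0.110751 = 1/0.332793 = 3.0049.
Lab-frame lifetime: Δt = γτ = 3.0049 × 2.20 μs = 6.6108 μs.
Distance: d = vΔt = 0.943 × 2.998×10⁸ m/s × 6.6108×10^-6 s = 1870 m = 1.87 km.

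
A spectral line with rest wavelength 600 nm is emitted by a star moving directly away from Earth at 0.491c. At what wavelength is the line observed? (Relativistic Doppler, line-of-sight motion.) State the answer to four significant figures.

1027 nm

Relativistic Doppler for wavelength: λ_obs = λ_src · √((1+β)/(1−β)).
With β = 0.491: factor = √(1.491/0.509) = 1.7115.
λ_obs = 600 × 1.7115 = 1027 nm.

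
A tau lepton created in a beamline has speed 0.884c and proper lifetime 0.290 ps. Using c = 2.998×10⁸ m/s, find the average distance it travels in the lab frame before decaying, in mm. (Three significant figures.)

0.164 mm

With β = 0.884, γ = 1/√(1 − 0.884²) = 1/√0.218544 = 2.1391.
Lab-frame lifetime: Δt = γτ = 2.1391 × 0.290 ps = 0.62034 ps.
Distance: d = vΔt = 0.884 × 2.998×10⁸ m/s × 6.2034×10^-13 s = 1.64×10^-4 m = 0.164 mm.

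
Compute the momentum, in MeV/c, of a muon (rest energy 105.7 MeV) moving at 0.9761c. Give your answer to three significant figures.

With β = 0.9761, γ = 1/√(1 − 0.9761²) = 1/√0.04722879 = 4.6015.
Momentum: p = γβ·mc = 4.6015 × 0.9761 × 105.7 MeV/c = 475 MeV/c.

475 MeV/c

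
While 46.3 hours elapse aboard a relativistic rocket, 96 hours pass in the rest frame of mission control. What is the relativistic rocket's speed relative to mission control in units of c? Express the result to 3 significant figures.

γ = Δt/Δτ = 96/46.3 = 2.0734.
β = √(1 − 1/γ²) = √(1 − 0.232613) = √0.767387 = 0.876.

0.876c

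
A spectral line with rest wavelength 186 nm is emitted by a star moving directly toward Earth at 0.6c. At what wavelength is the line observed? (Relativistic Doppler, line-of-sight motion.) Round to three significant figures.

Relativistic Doppler for wavelength: λ_obs = λ_src · √((1−β)/(1+β)).
With β = 0.6: factor = √(0.4/1.6) = 0.5.
λ_obs = 186 × 0.5 = 93.0 nm.

93.0 nm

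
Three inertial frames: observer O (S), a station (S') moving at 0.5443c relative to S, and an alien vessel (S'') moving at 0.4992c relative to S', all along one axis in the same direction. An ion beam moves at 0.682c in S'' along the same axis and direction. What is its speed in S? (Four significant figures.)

Compose velocities in two stages. Stage 1 (into S'): u₁ = (0.682+0.4992)/(1+0.682×0.4992) = 0.88119.
Stage 2 (into S): u = (0.88119+0.5443)/(1+0.88119×0.5443) = 0.96341, so the speed is 0.9634c.

0.9634c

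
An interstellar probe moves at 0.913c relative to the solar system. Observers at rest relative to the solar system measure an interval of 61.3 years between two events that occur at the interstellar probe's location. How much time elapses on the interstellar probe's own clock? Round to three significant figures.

Lorentz factor: γ = (1 − 0.833569)^(−1/2) = 2.4512.
The moving clock records proper time: Δτ = Δt/γ = 61.3/2.4512 = 25.0 years.

25.0 years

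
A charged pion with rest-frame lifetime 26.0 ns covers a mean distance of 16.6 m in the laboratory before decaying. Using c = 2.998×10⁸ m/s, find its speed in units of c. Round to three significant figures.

0.905c

Lab distance = (lab lifetime)·v = γτ·βc, so βγ = d/(cτ) = 16.60/(2.998×10⁸ × 2.600×10^-8) = 2.1296.
With βγ = 2.1296: γ² = 1 + (βγ)² = 5.5352, and β = (βγ)/γ = 2.1296/2.3527 = 0.905.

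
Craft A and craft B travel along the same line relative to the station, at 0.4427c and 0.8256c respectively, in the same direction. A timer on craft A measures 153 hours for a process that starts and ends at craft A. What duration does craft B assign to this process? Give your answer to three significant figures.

192 hours

Transform craft A's velocity into craft B's frame: (0.4427 − 0.8256)/(1 − 0.4427·0.8256) = −0.3829/0.63450688, so the relative speed is 0.60346c.
At |u| = 0.60346c, γ = (1 − 0.364164)^(−1/2) = 1.2541.
The clock on craft A records proper time, so craft B measures Δt = γΔτ = 1.2541 × 153 = 192 hours.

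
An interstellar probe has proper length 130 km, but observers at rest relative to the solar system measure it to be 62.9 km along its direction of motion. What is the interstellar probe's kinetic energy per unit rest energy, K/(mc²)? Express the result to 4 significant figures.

γ = L₀/L = 130/62.9 = 2.06677.
Since K = (γ−1)mc², K/(mc²) = 2.06677 − 1 = 1.067.

1.067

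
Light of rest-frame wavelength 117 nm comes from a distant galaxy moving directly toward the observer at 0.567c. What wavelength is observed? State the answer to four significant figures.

Relativistic Doppler for wavelength: λ_obs = λ_src · √((1−β)/(1+β)).
With β = 0.567: factor = √(0.433/1.567) = 0.52567.
λ_obs = 117 × 0.52567 = 61.50 nm.

61.50 nm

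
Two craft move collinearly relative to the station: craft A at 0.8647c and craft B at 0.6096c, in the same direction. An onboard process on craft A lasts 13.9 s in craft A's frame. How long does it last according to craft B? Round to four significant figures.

Speed of craft A in craft B's frame: u = (v_A − v_B)/(1 − v_A v_B/c²) = (0.8647 − 0.6096)/(1 − 0.8647×0.6096) = 0.2551/0.47287888 = 0.53946; |u| = 0.53946c.
γ for this relative speed: γ = 1/√(1 − 0.291017) = 1.1876.
Craft A's interval is proper; time dilation gives Δt_B = γΔτ = 1.1876 × 13.9 s = 16.51 s.

16.51 s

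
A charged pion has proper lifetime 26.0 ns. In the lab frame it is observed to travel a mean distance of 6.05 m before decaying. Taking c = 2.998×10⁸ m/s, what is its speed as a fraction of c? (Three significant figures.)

d = βγcτ ⇒ βγ = d/(cτ) = 6.050 m / (7.7948 m) = 0.77616.
β = (βγ)/√(1+(βγ)²) = 0.77616/√1.602424 = 0.613.

0.613c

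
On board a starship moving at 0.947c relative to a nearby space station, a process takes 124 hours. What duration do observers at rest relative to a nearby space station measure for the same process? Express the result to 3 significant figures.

γ = 1/√(1 − β²) = 1/√(1 − 0.896809) = 1/√0.103191 = 1/0.321234 = 3.113.
The onboard clock measures proper time, so the interval in the rest frame of a nearby space station is dilated: Δt = γ·Δτ = 3.113 × 124 hours = 386 hours.

386 hours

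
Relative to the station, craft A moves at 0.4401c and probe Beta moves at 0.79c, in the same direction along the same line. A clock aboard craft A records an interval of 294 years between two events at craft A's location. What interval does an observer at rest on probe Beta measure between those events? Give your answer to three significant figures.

Transform craft A's velocity into probe Beta's frame: (0.4401 − 0.79)/(1 − 0.4401·0.79) = −0.3499/0.652321, so the relative speed is 0.53639c.
At |u| = 0.53639c, γ = (1 − 0.287714)^(−1/2) = 1.1849.
The clock on craft A records proper time, so probe Beta measures Δt = γΔτ = 1.1849 × 294 = 348 years.

348 years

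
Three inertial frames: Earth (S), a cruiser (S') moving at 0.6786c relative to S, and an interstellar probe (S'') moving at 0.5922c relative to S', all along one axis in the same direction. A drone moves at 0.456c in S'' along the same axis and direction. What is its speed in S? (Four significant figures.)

0.9640c

Apply u = (u'+v)/(1+u'v) twice. Drone in the cruiser frame: (0.456+0.5922)/(1+0.456·0.5922) = 1.0482/1.2700432 = 0.82533c.
That velocity, transformed to the rest frame of Earth: (0.82533+0.6786)/(1+0.82533·0.6786) = 1.50393/1.560068938 = 0.96402c.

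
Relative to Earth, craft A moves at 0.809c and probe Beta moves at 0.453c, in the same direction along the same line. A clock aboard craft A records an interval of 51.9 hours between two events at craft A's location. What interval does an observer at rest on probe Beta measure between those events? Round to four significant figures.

62.74 hours

Speed of craft A in probe Beta's frame: u = (v_A − v_B)/(1 − v_A v_B/c²) = (0.809 − 0.453)/(1 − 0.809×0.453) = 0.356/0.633523 = 0.56194; |u| = 0.56194c.
At |u| = 0.56194c, γ = (1 − 0.315777)^(−1/2) = 1.2089.
Craft A's interval is proper; time dilation gives Δt_B = γΔτ = 1.2089 × 51.9 hours = 62.74 hours.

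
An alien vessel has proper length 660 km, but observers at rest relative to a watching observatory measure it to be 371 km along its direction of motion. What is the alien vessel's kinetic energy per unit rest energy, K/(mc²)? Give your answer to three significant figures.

γ = L₀/L = 660/371 = 1.77898.
K/(mc²) = γ − 1 = 1.77898 − 1 = 0.779.

0.779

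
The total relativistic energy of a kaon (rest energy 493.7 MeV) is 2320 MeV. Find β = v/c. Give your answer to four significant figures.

Total energy E = γmc² gives γ = 2320/493.7 = 4.6992.
Hence β = √(1 − 1/γ²) = √(1 − 0.0452848) = √0.9547152 = 0.9771.

0.9771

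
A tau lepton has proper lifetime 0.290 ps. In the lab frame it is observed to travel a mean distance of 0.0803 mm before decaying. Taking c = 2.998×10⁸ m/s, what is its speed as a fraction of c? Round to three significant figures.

0.678c

Lab distance = (lab lifetime)·v = γτ·βc, so βγ = d/(cτ) = 8.030×10^-5/(2.998×10⁸ × 2.900×10^-13) = 0.9236.
With βγ = 0.9236: γ² = 1 + (βγ)² = 1.853037, and β = (βγ)/γ = 0.9236/1.36126 = 0.678.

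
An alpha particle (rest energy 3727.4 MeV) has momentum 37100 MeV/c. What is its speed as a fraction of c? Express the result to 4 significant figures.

βγ = pc/(mc²) = 37100/3727.4 = 9.9533.
Since γ² = 1 + (βγ)² = 100.0682, γ = √100.0682 = 10.0034, and β = (βγ)/γ = 9.9533/10.0034 = 0.9950.

0.9950c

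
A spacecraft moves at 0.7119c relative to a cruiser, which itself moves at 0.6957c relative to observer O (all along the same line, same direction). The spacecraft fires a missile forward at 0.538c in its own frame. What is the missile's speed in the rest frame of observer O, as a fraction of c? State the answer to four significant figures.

First combine the missile and spacecraft (S''→S'): u₁ = (0.538 + 0.7119)/(1 + 0.538×0.7119) = 1.2499/1.3830022 = 0.90376.
Then combine with the cruiser (S'→S): u = (0.90376 + 0.6957)/(1 + 0.90376×0.6957) = 1.59946/1.628745832 = 0.98202.

0.9820c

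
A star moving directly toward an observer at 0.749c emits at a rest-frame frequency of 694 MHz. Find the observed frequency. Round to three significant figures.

Relativistic Doppler (source moving toward): f_obs = f_src · √((1+β)/(1−β)).
With β = 0.749: factor = √(1.749/0.251) = 2.6397.
f_obs = 694 × 2.6397 = 1830 MHz.

1830 MHz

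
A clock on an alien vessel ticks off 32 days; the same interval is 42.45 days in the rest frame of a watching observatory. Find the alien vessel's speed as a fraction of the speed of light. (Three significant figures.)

0.657c

γ = Δt/Δτ = 42.45/32 = 1.3266.
β = √(1 − 1/γ²) = √(1 − 0.568225) = √0.431775 = 0.657.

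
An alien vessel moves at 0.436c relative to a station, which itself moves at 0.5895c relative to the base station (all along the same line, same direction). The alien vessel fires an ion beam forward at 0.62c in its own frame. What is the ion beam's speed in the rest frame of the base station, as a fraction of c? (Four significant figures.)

0.9535c

First combine the ion beam and alien vessel (S''→S'): u₁ = (0.62 + 0.436)/(1 + 0.62×0.436) = 1.056/1.27032 = 0.83129.
Then combine with the station (S'→S): u = (0.83129 + 0.5895)/(1 + 0.83129×0.5895) = 1.42079/1.490045455 = 0.95352.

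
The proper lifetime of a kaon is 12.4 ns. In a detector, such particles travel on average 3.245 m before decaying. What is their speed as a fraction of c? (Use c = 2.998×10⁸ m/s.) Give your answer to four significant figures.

0.6576c

Lab distance = (lab lifetime)·v = γτ·βc, so βγ = d/(cτ) = 3.245/(2.998×10⁸ × 1.240×10^-8) = 0.87289.
With βγ = 0.87289: γ² = 1 + (βγ)² = 1.761937, and β = (βγ)/γ = 0.87289/1.32738 = 0.6576.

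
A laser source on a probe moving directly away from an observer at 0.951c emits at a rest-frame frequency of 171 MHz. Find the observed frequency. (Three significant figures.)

Relativistic Doppler (source moving away): f_obs = f_src · √((1−β)/(1+β)).
With β = 0.951: factor = √(0.049/1.951) = 0.15848.
f_obs = 171 × 0.15848 = 27.1 MHz.

27.1 MHz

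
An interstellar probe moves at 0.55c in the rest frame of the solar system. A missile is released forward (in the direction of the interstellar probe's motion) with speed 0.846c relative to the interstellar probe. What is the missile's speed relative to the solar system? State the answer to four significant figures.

Relativistic velocity addition: u = (u' + v)/(1 + u'v/c²), with u' = 0.846c and v = 0.55c.
Numerator: 0.846 + 0.55 = 1.396. Denominator: 1 + (0.846)(0.55) = 1.4653.
u = 1.396/1.4653 = 0.95271, so the speed is 0.9527c.

0.9527c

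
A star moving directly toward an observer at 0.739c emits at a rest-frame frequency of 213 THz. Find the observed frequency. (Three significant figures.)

Relativistic Doppler (source moving toward): f_obs = f_src · √((1+β)/(1−β)).
With β = 0.739: factor = √(1.739/0.261) = 2.5812.
f_obs = 213 × 2.5812 = 550 THz.

550 THz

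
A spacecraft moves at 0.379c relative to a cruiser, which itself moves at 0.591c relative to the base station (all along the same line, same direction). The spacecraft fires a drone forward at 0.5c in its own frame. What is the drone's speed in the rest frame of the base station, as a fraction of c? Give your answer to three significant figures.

First combine the drone and spacecraft (S''→S'): u₁ = (0.5 + 0.379)/(1 + 0.5×0.379) = 0.879/1.1895 = 0.73897.
Then combine with the cruiser (S'→S): u = (0.73897 + 0.591)/(1 + 0.73897×0.591) = 1.32997/1.43673127 = 0.92569.

0.926c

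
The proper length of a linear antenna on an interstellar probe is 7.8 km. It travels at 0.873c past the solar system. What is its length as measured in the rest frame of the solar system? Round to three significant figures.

3.80 km

β² = 0.762129, so γ = 1/√0.237871 = 2.0504.
Along the direction of motion the measured length is L₀/γ = 7.8/2.0504 = 3.80 km.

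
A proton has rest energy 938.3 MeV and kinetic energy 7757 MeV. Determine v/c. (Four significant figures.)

0.9942

K = (γ−1)mc², so γ = 1 + 7757/938.3 = 9.2671.
Then v/c = √(1 − γ⁻²) = √(1 − 0.0116443) = √0.9883557 = 0.9942.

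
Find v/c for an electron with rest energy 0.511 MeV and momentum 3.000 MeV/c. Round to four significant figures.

βγ = pc/(mc²) = 3.000/0.511 = 5.8708.
Since γ² = 1 + (βγ)² = 35.4663, γ = √35.4663 = 5.95536, and β = (βγ)/γ = 5.8708/5.95536 = 0.9858.

0.9858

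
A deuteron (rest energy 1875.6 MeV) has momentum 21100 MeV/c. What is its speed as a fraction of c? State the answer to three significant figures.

0.996c

βγ = pc/(mc²) = 21100/1875.6 = 11.25.
Since γ² = 1 + (βγ)² = 127.562, γ = √127.562 = 11.2943, and β = (βγ)/γ = 11.25/11.2943 = 0.996.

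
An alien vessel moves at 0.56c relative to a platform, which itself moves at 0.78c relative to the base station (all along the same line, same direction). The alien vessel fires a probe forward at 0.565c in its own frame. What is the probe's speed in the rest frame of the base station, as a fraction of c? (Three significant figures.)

Apply u = (u'+v)/(1+u'v) twice. Probe in the platform frame: (0.565+0.56)/(1+0.565·0.56) = 1.125/1.3164 = 0.8546c.
That velocity, transformed to the rest frame of the base station: (0.8546+0.78)/(1+0.8546·0.78) = 1.6346/1.666588 = 0.98081c.

0.981c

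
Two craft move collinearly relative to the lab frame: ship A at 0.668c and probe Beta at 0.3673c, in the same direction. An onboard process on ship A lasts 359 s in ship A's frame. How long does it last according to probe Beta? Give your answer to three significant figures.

Transform ship A's velocity into probe Beta's frame: (0.668 − 0.3673)/(1 − 0.668·0.3673) = 0.3007/0.7546436, so the relative speed is 0.39847c.
γ for this relative speed: γ = 1/√(1 − 0.158778) = 1.0903.
Ship A's interval is proper; time dilation gives Δt_B = γΔτ = 1.0903 × 359 s = 391 s.

391 s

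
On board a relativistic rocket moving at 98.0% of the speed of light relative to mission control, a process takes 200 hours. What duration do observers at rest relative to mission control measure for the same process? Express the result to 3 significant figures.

γ = 1/√(1 − β²) = 1/√(1 − 0.9604) = 1/√0.0396 = 1/0.198997 = 5.0252.
Time dilation: Δt = γ·Δτ = 5.0252 × 200 = 1010 hours.

1010 hours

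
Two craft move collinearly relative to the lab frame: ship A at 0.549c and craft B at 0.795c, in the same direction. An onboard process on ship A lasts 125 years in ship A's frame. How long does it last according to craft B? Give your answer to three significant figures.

139 years

Transform ship A's velocity into craft B's frame: (0.549 − 0.795)/(1 − 0.549·0.795) = −0.246/0.563545, so the relative speed is 0.43652c.
At |u| = 0.43652c, γ = (1 − 0.19055)^(−1/2) = 1.1115.
The clock on ship A records proper time, so craft B measures Δt = γΔτ = 1.1115 × 125 = 139 years.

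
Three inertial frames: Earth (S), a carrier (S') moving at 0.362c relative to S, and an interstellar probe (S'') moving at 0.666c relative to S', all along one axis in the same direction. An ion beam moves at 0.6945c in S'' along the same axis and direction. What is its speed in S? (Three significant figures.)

Compose velocities in two stages. Stage 1 (into S'): u₁ = (0.6945+0.666)/(1+0.6945×0.666) = 0.93023.
Stage 2 (into S): u = (0.93023+0.362)/(1+0.93023×0.362) = 0.9667, so the speed is 0.967c.

0.967c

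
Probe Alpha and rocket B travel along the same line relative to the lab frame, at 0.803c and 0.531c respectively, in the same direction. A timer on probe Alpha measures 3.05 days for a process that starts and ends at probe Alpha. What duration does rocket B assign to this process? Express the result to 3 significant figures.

Speed of probe Alpha in rocket B's frame: u = (v_A − v_B)/(1 − v_A v_B/c²) = (0.803 − 0.531)/(1 − 0.803×0.531) = 0.272/0.573607 = 0.47419; |u| = 0.47419c.
At |u| = 0.47419c, γ = (1 − 0.224856)^(−1/2) = 1.1358.
Probe Alpha's interval is proper; time dilation gives Δt_B = γΔτ = 1.1358 × 3.05 days = 3.46 days.

3.46 days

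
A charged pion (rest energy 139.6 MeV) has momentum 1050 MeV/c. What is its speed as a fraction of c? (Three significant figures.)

0.991c

pc/(mc²) = 1050/139.6 = 7.5215 = βγ = β/√(1−β²).
So β² = x²/(1 + x²) with x = 7.5215: x² = 56.573, β² = 56.573/57.573 = 0.982631, β = 0.991.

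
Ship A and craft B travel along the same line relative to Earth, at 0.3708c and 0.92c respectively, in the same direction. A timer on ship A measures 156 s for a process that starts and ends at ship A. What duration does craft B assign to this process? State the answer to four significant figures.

Speed of ship A in craft B's frame: u = (v_A − v_B)/(1 − v_A v_B/c²) = (0.3708 − 0.92)/(1 − 0.3708×0.92) = −0.5492/0.658864 = −0.83356; |u| = 0.83356c.
At |u| = 0.83356c, γ = (1 − 0.694822)^(−1/2) = 1.8102.
Ship A's interval is proper; time dilation gives Δt_B = γΔτ = 1.8102 × 156 s = 282.4 s.

282.4 s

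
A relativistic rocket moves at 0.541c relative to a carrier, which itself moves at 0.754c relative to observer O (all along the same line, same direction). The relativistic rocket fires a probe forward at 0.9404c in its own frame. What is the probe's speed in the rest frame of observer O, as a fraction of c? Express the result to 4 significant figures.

First combine the probe and relativistic rocket (S''→S'): u₁ = (0.9404 + 0.541)/(1 + 0.9404×0.541) = 1.4814/1.5087564 = 0.98187.
Then combine with the carrier (S'→S): u = (0.98187 + 0.754)/(1 + 0.98187×0.754) = 1.73587/1.74032998 = 0.99744.

0.9974c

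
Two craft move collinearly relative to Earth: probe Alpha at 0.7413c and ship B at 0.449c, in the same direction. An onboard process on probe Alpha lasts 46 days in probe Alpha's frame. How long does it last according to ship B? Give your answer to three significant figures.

Transform probe Alpha's velocity into ship B's frame: (0.7413 − 0.449)/(1 − 0.7413·0.449) = 0.2923/0.6671563, so the relative speed is 0.43813c.
At |u| = 0.43813c, γ = (1 − 0.191958)^(−1/2) = 1.1125.
The clock on probe Alpha records proper time, so ship B measures Δt = γΔτ = 1.1125 × 46 = 51.2 days.

51.2 days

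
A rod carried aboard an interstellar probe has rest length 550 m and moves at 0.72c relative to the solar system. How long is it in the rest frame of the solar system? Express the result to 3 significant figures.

382 m

γ = 1/√(1 − β²) = 1/√(1 − 0.5184) = 1/√0.4816 = 1/0.693974 = 1.441.
Along the direction of motion the measured length is L₀/γ = 550/1.441 = 382 m.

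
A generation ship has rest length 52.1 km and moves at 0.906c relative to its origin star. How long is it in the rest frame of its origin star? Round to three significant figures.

22.1 km

γ = 1/√(1 − β²) = 1/√(1 − 0.820836) = 1/√0.179164 = 1/0.423278 = 2.3625.
Length contraction: L = L₀/γ = 52.1/2.3625 = 22.1 km.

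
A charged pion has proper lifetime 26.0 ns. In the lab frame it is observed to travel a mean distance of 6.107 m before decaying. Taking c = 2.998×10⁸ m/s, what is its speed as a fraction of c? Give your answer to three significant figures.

Let x = d/(cτ) = 6.107 m / (2.998×10⁸ m/s × 2.600×10^-8 s) = 0.78347. Since d = βγcτ, x = βγ = β/√(1−β²).
Solving: β² = x²/(1+x²) = 0.613825/1.613825 = 0.380354, so β = 0.617.

0.617c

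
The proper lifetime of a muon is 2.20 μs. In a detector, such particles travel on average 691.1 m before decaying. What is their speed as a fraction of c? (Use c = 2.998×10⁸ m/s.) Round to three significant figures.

0.723c

Let x = d/(cτ) = 691.1 m / (2.998×10⁸ m/s × 2.200×10^-6 s) = 1.0478. Since d = βγcτ, x = βγ = β/√(1−β²).
Solving: β² = x²/(1+x²) = 1.09788/2.09788 = 0.523328, so β = 0.723.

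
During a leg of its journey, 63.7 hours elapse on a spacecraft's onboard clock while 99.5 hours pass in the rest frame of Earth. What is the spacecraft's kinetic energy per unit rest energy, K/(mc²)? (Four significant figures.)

0.5620

From Δt = γΔτ: γ = 99.5/63.7 = 1.56201.
K/(mc²) = γ − 1 = 1.56201 − 1 = 0.5620.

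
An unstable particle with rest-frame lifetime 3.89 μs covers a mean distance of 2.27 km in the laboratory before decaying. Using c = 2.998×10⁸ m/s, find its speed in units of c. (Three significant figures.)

0.889c

Lab distance = (lab lifetime)·v = γτ·βc, so βγ = d/(cτ) = 2270/(2.998×10⁸ × 3.890×10^-6) = 1.9465.
With βγ = 1.9465: γ² = 1 + (βγ)² = 4.78886, and β = (βγ)/γ = 1.9465/2.18835 = 0.889.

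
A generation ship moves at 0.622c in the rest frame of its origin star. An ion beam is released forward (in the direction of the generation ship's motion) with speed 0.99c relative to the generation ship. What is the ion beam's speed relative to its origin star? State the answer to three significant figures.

Relativistic velocity addition: u = (u' + v)/(1 + u'v/c²), with u' = 0.99c and v = 0.622c.
Numerator: 0.99 + 0.622 = 1.612. Denominator: 1 + (0.99)(0.622) = 1.61578.
u = 1.612/1.61578 = 0.99766, so the speed is 0.998c.

0.998c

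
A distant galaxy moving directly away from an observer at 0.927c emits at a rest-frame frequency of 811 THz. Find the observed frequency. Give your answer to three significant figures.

158 THz

Relativistic Doppler (source moving away): f_obs = f_src · √((1−β)/(1+β)).
With β = 0.927: factor = √(0.073/1.927) = 0.19463.
f_obs = 811 × 0.19463 = 158 THz.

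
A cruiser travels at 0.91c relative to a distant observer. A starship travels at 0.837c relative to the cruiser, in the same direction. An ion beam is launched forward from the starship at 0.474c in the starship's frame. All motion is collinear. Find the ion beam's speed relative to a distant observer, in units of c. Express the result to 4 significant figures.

Compose velocities in two stages. Stage 1 (into S'): u₁ = (0.474+0.837)/(1+0.474×0.837) = 0.93862.
Stage 2 (into S): u = (0.93862+0.91)/(1+0.93862×0.91) = 0.99702, so the speed is 0.9970c.

0.9970c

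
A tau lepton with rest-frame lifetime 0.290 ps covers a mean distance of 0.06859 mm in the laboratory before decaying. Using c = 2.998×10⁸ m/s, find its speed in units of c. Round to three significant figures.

Let x = d/(cτ) = 6.859×10^-5 m / (2.998×10⁸ m/s × 2.900×10^-13 s) = 0.78892. Since d = βγcτ, x = βγ = β/√(1−β²).
Solving: β² = x²/(1+x²) = 0.622395/1.622395 = 0.383627, so β = 0.619.

0.619c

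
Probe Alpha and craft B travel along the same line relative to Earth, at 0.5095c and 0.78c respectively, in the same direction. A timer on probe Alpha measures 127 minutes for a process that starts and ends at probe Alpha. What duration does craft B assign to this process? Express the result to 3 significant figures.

Speed of probe Alpha in craft B's frame: u = (v_A − v_B)/(1 − v_A v_B/c²) = (0.5095 − 0.78)/(1 − 0.5095×0.78) = −0.2705/0.60259 = −0.4489; |u| = 0.4489c.
At |u| = 0.4489c, γ = (1 − 0.201511)^(−1/2) = 1.1191.
Probe Alpha's interval is proper; time dilation gives Δt_B = γΔτ = 1.1191 × 127 minutes = 142 minutes.

142 minutes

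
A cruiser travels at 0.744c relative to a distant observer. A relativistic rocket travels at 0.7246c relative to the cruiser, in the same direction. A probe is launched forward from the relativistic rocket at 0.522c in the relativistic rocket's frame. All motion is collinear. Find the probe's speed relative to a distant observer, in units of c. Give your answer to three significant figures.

Apply u = (u'+v)/(1+u'v) twice. Probe in the cruiser frame: (0.522+0.7246)/(1+0.522·0.7246) = 1.2466/1.3782412 = 0.90449c.
That velocity, transformed to the rest frame of a distant observer: (0.90449+0.744)/(1+0.90449·0.744) = 1.64849/1.67294056 = 0.98538c.

0.985c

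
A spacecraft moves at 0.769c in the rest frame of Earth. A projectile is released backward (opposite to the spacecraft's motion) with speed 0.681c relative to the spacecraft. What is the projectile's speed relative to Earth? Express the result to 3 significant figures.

In units of c, u = (u' + v)/(1 + u'v) with u' = −0.681 and v = 0.769.
Numerator: −0.681 + 0.769 = 0.088. Denominator: 1 + (−0.681)(0.769) = 0.476311.
u = 0.088/0.476311 = 0.18475, so the speed is 0.185c.

0.185c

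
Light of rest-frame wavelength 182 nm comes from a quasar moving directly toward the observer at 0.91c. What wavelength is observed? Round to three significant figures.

Relativistic Doppler for wavelength: λ_obs = λ_src · √((1−β)/(1+β)).
With β = 0.91: factor = √(0.09/1.91) = 0.21707.
λ_obs = 182 × 0.21707 = 39.5 nm.

39.5 nm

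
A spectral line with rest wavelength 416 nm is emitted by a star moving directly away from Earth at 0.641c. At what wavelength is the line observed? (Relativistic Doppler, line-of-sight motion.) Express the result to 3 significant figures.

Relativistic Doppler for wavelength: λ_obs = λ_src · √((1+β)/(1−β)).
With β = 0.641: factor = √(1.641/0.359) = 2.138.
λ_obs = 416 × 2.138 = 889 nm.

889 nm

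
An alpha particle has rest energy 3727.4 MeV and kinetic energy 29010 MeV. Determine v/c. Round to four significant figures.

γ = 1 + K/(mc²) = 1 + 29010/3727.4 = 8.7829.
β = √(1 − 1/γ²) = √(1 − 0.0129636) = √0.9870364 = 0.9935.

0.9935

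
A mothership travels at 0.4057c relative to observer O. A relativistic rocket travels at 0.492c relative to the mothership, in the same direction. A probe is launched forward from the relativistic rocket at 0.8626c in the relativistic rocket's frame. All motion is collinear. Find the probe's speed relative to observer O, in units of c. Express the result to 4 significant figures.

Apply u = (u'+v)/(1+u'v) twice. Probe in the mothership frame: (0.8626+0.492)/(1+0.8626·0.492) = 1.3546/1.4243992 = 0.951c.
That velocity, transformed to the rest frame of observer O: (0.951+0.4057)/(1+0.951·0.4057) = 1.3567/1.3858207 = 0.97899c.

0.9790c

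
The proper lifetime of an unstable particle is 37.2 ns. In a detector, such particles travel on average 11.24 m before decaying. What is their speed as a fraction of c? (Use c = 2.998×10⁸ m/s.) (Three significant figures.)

d = βγcτ ⇒ βγ = d/(cτ) = 11.24 m / (11.15256 m) = 1.0078.
β = (βγ)/√(1+(βγ)²) = 1.0078/√2.01566 = 0.710.

0.710c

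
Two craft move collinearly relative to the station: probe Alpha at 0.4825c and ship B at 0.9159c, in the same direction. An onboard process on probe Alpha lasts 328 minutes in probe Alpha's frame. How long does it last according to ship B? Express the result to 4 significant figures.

The velocity of probe Alpha relative to ship B is (0.4825 − 0.9159)c / (1 − 0.4825×0.9159) = −0.77659c; relative speed 0.77659c.
At |u| = 0.77659c, γ = (1 − 0.603092)^(−1/2) = 1.5873.
Probe Alpha's interval is proper; time dilation gives Δt_B = γΔτ = 1.5873 × 328 minutes = 520.6 minutes.

520.6 minutes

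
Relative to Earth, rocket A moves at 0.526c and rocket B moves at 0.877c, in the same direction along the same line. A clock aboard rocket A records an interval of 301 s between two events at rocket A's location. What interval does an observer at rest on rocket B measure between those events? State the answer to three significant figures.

Speed of rocket A in rocket B's frame: u = (v_A − v_B)/(1 − v_A v_B/c²) = (0.526 − 0.877)/(1 − 0.526×0.877) = −0.351/0.538698 = −0.65157; |u| = 0.65157c.
At |u| = 0.65157c, γ = (1 − 0.424543)^(−1/2) = 1.3182.
The clock on rocket A records proper time, so rocket B measures Δt = γΔτ = 1.3182 × 301 = 397 s.

397 s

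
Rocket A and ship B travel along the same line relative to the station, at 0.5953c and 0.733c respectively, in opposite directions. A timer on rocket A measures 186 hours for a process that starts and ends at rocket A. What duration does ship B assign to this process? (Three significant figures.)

Speed of rocket A in ship B's frame: u = (v_A + v_B)/(1 + v_A v_B/c²) = (0.5953 + 0.733)/(1 + 0.5953×0.733) = 1.3283/1.4363549 = 0.92477; |u| = 0.92477c.
γ for this relative speed: γ = 1/√(1 − 0.8552) = 2.6279.
The clock on rocket A records proper time, so ship B measures Δt = γΔτ = 2.6279 × 186 = 489 hours.

489 hours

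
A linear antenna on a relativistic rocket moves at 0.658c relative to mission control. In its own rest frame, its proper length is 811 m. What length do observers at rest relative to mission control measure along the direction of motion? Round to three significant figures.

611 m

Lorentz factor: γ = (1 − 0.432964)^(−1/2) = 1.328.
Along the direction of motion the measured length is L₀/γ = 811/1.328 = 611 m.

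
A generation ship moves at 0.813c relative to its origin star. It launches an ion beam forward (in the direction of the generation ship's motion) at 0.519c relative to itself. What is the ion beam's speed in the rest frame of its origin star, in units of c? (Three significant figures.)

0.937c

Relativistic velocity addition: u = (u' + v)/(1 + u'v/c²), with u' = 0.519c and v = 0.813c.
Numerator: 0.519 + 0.813 = 1.332. Denominator: 1 + (0.519)(0.813) = 1.421947.
u = 1.332/1.421947 = 0.93674, so the speed is 0.937c.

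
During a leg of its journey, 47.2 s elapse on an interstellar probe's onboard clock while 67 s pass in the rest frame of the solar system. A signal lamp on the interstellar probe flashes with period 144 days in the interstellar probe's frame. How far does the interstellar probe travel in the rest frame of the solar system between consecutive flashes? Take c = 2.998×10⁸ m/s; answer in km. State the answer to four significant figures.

From Δt = γΔτ: γ = 67/47.2 = 1.41949.
β = √(1 − 1/γ²) = 0.70973. Lab-frame period = γτ = 1.41949×144 days = 204.41 days. Distance = βc × γτ = 0.70973 × 2.998×10⁸ m/s × 17661024 s = 3.7579×10^15 m = 3.758×10^12 km.

3.758×10^12 km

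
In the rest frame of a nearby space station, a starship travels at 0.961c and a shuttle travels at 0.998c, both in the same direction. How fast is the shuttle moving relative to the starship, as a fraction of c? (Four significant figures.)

0.9042c

Transform to the starship's frame: u' = (u − v)/(1 − uv/c²).
u' = (0.998 − 0.961)/(1 − 0.998×0.961) = 0.037/0.040922 = 0.90416.
Speed in the starship's frame: 0.9042c (in the same direction).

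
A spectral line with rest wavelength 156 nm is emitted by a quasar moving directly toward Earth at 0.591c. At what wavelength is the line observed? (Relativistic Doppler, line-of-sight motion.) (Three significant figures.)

Relativistic Doppler for wavelength: λ_obs = λ_src · √((1−β)/(1+β)).
With β = 0.591: factor = √(0.409/1.591) = 0.50702.
λ_obs = 156 × 0.50702 = 79.1 nm.

79.1 nm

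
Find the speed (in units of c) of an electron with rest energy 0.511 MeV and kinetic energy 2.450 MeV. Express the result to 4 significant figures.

K = (γ−1)mc², so γ = 1 + 2.450/0.511 = 5.7945.
Then v/c = √(1 − γ⁻²) = √(1 − 0.029783) = √0.970217 = 0.9850.

0.9850c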